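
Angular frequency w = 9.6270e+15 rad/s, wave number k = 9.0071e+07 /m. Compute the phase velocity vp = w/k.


vp = w / k
= 9.6270e+15 / 9.0071e+07
= 1.0688e+08 m/s

1.0688e+08


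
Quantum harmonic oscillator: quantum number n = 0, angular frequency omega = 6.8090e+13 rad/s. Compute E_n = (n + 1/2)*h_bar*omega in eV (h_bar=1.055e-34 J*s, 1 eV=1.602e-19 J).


E = (n + 1/2) * h_bar * omega
= (0 + 0.5) * 1.055e-34 * 6.8090e+13
= 0.5 * 7.1835e-21
= 3.5917e-21 J
= 0.0224 eV

0.0224


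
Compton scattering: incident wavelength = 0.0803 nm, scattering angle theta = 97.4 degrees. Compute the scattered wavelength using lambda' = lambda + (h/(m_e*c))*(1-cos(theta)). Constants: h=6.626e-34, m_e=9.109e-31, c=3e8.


Compton wavelength: h/(m_e*c) = 2.4247e-12 m
d_lambda = 2.4247e-12 * (1 - cos(97.4 deg))
= 2.4247e-12 * 1.128796
= 2.7370e-12 m = 0.002737 nm
lambda' = 0.0803 + 0.002737
= 0.083037 nm

0.083037


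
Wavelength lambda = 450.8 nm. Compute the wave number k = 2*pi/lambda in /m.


k = 2 * pi / lambda
= 6.2832 / (450.8e-9)
= 6.2832 / 4.5080e-07
= 1.3938e+07 /m

1.3938e+07


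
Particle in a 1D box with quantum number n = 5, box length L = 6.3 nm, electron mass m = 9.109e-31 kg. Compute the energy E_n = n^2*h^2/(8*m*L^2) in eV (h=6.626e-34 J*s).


E = n^2 * h^2 / (8 * m * L^2)
= 5^2 * (6.626e-34)^2 / (8 * 9.109e-31 * (6.3e-9)^2)
= 25 * 4.3904e-67 / (8 * 9.109e-31 * 3.9690e-17)
= 3.7949e-20 J
= 0.2369 eV

0.2369


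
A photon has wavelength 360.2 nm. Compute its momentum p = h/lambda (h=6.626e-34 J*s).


p = h / lambda
= 6.626e-34 / (360.2e-9)
= 6.626e-34 / 3.6020e-07
= 1.8395e-27 kg*m/s

1.8395e-27


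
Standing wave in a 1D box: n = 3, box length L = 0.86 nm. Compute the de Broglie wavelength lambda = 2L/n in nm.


lambda = 2L / n
= 2 * 0.86 / 3
= 1.72 / 3
= 0.5733 nm

0.5733


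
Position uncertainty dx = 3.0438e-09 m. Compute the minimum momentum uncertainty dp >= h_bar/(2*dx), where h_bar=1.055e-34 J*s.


dp = h_bar / (2 * dx)
= 1.055e-34 / (2 * 3.0438e-09)
= 1.055e-34 / 6.0876e-09
= 1.7330e-26 kg*m/s

1.7330e-26


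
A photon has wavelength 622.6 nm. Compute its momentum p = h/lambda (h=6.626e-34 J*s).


p = h / lambda
= 6.626e-34 / (622.6e-9)
= 6.626e-34 / 6.2260e-07
= 1.0642e-27 kg*m/s

1.0642e-27


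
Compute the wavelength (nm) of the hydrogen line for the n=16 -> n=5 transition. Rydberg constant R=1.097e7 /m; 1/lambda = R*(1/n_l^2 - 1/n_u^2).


1/lambda = R * (1/n_l^2 - 1/n_u^2)
= 1.097e7 * (1/5^2 - 1/16^2)
= 1.097e7 * (0.04 - 0.003906)
= 1.097e7 * 0.036094
= 3.9595e+05 /m
lambda = 1 / 3.9595e+05 = 2525.5814 nm

2525.5814


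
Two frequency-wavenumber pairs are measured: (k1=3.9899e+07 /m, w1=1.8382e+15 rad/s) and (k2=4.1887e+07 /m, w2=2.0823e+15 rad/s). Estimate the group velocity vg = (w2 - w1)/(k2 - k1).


vg = (w2 - w1) / (k2 - k1)
= (2.0823e+15 - 1.8382e+15) / (4.1887e+07 - 3.9899e+07)
= 2.4410e+14 / 1.9880e+06
= 1.2279e+08 m/s

1.2279e+08


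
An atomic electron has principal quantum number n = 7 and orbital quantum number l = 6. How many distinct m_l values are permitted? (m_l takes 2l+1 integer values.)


m_l ranges from -l to +l in integer steps
So m_l goes from -6 to +6
Count = 2l + 1 = 2*6 + 1
= 13

13


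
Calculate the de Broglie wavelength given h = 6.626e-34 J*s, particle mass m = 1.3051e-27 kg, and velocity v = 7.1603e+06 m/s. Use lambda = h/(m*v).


lambda = h / (m * v)
= 6.626e-34 / (1.3051e-27 * 7.1603e+06)
= 6.626e-34 / 9.3449e-21
= 7.0905e-14 m

7.0905e-14


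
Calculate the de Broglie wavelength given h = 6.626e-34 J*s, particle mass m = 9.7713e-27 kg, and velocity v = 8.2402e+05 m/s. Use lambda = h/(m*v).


lambda = h / (m * v)
= 6.626e-34 / (9.7713e-27 * 8.2402e+05)
= 6.626e-34 / 8.0517e-21
= 8.2293e-14 m

8.2293e-14


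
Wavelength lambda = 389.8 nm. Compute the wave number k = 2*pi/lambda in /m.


k = 2 * pi / lambda
= 6.2832 / (389.8e-9)
= 6.2832 / 3.8980e-07
= 1.6119e+07 /m

1.6119e+07


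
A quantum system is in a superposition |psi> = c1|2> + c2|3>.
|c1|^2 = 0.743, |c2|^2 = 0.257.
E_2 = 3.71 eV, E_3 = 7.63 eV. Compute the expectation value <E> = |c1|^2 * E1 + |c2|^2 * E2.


<E> = |c1|^2 * E1 + |c2|^2 * E2
= 0.743 * 3.71 + 0.257 * 7.63
= 2.7565 + 1.9609
= 4.7174 eV

4.7174


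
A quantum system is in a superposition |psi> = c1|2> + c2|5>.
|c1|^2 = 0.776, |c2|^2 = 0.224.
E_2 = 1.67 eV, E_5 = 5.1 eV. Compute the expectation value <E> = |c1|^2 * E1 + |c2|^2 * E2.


<E> = |c1|^2 * E1 + |c2|^2 * E2
= 0.776 * 1.67 + 0.224 * 5.1
= 1.2959 + 1.1424
= 2.4383 eV

2.4383


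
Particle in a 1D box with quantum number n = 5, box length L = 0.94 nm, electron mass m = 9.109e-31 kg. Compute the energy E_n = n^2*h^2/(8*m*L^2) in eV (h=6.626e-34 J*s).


E = n^2 * h^2 / (8 * m * L^2)
= 5^2 * (6.626e-34)^2 / (8 * 9.109e-31 * (0.94e-9)^2)
= 25 * 4.3904e-67 / (8 * 9.109e-31 * 8.8360e-19)
= 1.7046e-18 J
= 10.6405 eV

10.6405


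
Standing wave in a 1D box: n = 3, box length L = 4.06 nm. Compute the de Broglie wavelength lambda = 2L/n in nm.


lambda = 2L / n
= 2 * 4.06 / 3
= 8.12 / 3
= 2.7067 nm

2.7067


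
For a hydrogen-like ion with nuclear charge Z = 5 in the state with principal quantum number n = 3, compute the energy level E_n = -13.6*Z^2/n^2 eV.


E_n = -13.6 * Z^2 / n^2
= -13.6 * 5^2 / 3^2
= -13.6 * 25 / 9
= -37.7778 eV

-37.7778


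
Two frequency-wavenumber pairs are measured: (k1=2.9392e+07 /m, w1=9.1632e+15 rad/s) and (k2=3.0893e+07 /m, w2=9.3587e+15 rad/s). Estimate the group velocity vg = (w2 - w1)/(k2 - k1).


vg = (w2 - w1) / (k2 - k1)
= (9.3587e+15 - 9.1632e+15) / (3.0893e+07 - 2.9392e+07)
= 1.9550e+14 / 1.5010e+06
= 1.3025e+08 m/s

1.3025e+08


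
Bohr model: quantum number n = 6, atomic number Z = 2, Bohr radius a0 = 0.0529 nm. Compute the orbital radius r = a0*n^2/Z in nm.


r = a0 * n^2 / Z
= 0.0529 * 6^2 / 2
= 0.0529 * 36 / 2
= 0.9522 nm

0.9522


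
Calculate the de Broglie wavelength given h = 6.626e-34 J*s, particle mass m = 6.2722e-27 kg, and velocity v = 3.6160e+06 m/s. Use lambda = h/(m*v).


lambda = h / (m * v)
= 6.626e-34 / (6.2722e-27 * 3.6160e+06)
= 6.626e-34 / 2.2680e-20
= 2.9215e-14 m

2.9215e-14


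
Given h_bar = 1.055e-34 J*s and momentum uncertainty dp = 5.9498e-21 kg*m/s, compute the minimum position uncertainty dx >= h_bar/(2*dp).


dx = h_bar / (2 * dp)
= 1.055e-34 / (2 * 5.9498e-21)
= 1.055e-34 / 1.1900e-20
= 8.8658e-15 m

8.8658e-15


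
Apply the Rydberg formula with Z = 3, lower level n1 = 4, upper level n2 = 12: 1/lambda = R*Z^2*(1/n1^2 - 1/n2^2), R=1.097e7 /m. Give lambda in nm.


1/lambda = R * Z^2 * (1/n1^2 - 1/n2^2)
= 1.097e7 * 3^2 * (1/4^2 - 1/12^2)
= 1.097e7 * 9 * (0.0625 - 0.006944)
= 5.4850e+06 /m
lambda = 1 / 5.4850e+06
= 182.3154 nm

182.3154


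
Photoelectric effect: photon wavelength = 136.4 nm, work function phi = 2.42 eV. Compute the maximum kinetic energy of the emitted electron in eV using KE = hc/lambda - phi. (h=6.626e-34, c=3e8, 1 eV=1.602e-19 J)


E_photon = hc / lambda
= (6.626e-34)(3e8) / (136.4e-9)
= 1.4573e-18 J
= 9.0969 eV
KE = E_photon - phi
= 9.0969 - 2.42
= 6.6769 eV

6.6769


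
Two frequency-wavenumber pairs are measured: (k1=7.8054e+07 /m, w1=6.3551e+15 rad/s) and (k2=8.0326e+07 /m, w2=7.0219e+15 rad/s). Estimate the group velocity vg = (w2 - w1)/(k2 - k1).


vg = (w2 - w1) / (k2 - k1)
= (7.0219e+15 - 6.3551e+15) / (8.0326e+07 - 7.8054e+07)
= 6.6680e+14 / 2.2720e+06
= 2.9349e+08 m/s

2.9349e+08


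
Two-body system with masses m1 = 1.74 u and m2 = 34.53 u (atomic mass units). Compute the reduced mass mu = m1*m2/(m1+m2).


mu = m1 * m2 / (m1 + m2)
= 1.74 * 34.53 / (1.74 + 34.53)
= 60.0822 / 36.27
= 1.6565 u

1.6565


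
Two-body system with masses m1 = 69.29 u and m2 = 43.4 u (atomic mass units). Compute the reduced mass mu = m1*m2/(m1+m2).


mu = m1 * m2 / (m1 + m2)
= 69.29 * 43.4 / (69.29 + 43.4)
= 3007.186 / 112.69
= 26.6855 u

26.6855


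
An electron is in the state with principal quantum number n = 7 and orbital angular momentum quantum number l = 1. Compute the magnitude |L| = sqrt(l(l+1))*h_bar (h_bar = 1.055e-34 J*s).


L = sqrt(l*(l+1)) * h_bar
= sqrt(1 * 2) * 1.055e-34
= sqrt(2) * 1.055e-34
= 1.4142 * 1.055e-34
= 1.4920e-34 J*s

1.4920e-34


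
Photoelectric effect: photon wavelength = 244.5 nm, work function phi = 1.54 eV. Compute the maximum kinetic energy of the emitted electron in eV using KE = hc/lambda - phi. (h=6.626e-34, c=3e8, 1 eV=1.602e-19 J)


E_photon = hc / lambda
= (6.626e-34)(3e8) / (244.5e-9)
= 8.1301e-19 J
= 5.0749 eV
KE = E_photon - phi
= 5.0749 - 1.54
= 3.5349 eV

3.5349


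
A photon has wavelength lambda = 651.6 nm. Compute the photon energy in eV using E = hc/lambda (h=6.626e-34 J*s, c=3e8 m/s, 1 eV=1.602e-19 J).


E = hc / lambda
= (6.626e-34)(3e8) / (651.6e-9)
= 1.9878e-25 / 6.5160e-07
= 3.0506e-19 J
Converting to eV: 3.0506e-19 / 1.602e-19
= 1.9043 eV

1.9043


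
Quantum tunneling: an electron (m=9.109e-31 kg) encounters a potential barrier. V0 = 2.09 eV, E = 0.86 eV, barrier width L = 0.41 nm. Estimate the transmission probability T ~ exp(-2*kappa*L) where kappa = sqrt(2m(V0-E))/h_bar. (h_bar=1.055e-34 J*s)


V0 - E = 1.23 eV = 1.9705e-19 J
kappa = sqrt(2 * m * (V0-E)) / h_bar
= sqrt(2 * 9.109e-31 * 1.9705e-19) / 1.055e-34
= 5.6791e+09 /m
2*kappa*L = 2 * 5.6791e+09 * 0.41e-9
= 4.6569
T = exp(-4.6569) = 9.495992e-03

9.495992e-03


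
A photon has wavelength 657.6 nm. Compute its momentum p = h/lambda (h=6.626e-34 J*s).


p = h / lambda
= 6.626e-34 / (657.6e-9)
= 6.626e-34 / 6.5760e-07
= 1.0076e-27 kg*m/s

1.0076e-27


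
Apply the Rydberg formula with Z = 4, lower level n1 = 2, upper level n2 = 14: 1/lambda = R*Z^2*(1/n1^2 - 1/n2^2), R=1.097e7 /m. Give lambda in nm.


1/lambda = R * Z^2 * (1/n1^2 - 1/n2^2)
= 1.097e7 * 4^2 * (1/2^2 - 1/14^2)
= 1.097e7 * 16 * (0.25 - 0.005102)
= 4.2984e+07 /m
lambda = 1 / 4.2984e+07
= 23.2642 nm

23.2642


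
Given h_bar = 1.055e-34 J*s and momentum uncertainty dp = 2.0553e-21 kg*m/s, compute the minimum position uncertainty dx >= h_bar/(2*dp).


dx = h_bar / (2 * dp)
= 1.055e-34 / (2 * 2.0553e-21)
= 1.055e-34 / 4.1106e-21
= 2.5665e-14 m

2.5665e-14


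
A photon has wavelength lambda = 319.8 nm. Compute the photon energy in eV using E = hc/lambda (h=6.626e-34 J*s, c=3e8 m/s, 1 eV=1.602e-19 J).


E = hc / lambda
= (6.626e-34)(3e8) / (319.8e-9)
= 1.9878e-25 / 3.1980e-07
= 6.2158e-19 J
Converting to eV: 6.2158e-19 / 1.602e-19
= 3.88 eV

3.88


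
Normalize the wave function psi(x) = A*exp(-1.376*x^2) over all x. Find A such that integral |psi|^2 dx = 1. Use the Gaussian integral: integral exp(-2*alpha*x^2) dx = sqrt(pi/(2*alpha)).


integral |psi|^2 dx = A^2 * sqrt(pi/(2*alpha)) = 1
A^2 = sqrt(2*alpha/pi)
= sqrt(2 * 1.376 / pi)
= 0.935943
A = sqrt(0.935943)
= 0.9674

0.9674


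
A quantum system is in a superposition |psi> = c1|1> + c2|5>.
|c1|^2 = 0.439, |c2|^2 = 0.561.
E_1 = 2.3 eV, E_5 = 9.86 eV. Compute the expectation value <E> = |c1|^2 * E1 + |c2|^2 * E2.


<E> = |c1|^2 * E1 + |c2|^2 * E2
= 0.439 * 2.3 + 0.561 * 9.86
= 1.0097 + 5.5315
= 6.5412 eV

6.5412


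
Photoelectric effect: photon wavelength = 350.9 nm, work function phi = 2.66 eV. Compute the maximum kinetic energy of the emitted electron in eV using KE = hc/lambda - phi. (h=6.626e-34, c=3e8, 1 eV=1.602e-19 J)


E_photon = hc / lambda
= (6.626e-34)(3e8) / (350.9e-9)
= 5.6649e-19 J
= 3.5361 eV
KE = E_photon - phi
= 3.5361 - 2.66
= 0.8761 eV

0.8761


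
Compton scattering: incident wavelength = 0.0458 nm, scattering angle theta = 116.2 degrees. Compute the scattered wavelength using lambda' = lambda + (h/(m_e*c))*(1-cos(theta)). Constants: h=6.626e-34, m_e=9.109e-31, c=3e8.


Compton wavelength: h/(m_e*c) = 2.4247e-12 m
d_lambda = 2.4247e-12 * (1 - cos(116.2 deg))
= 2.4247e-12 * 1.441506
= 3.4952e-12 m = 0.003495 nm
lambda' = 0.0458 + 0.003495
= 0.049295 nm

0.049295


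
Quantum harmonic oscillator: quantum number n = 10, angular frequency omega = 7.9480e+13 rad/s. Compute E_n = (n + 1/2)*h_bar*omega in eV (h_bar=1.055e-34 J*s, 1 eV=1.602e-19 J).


E = (n + 1/2) * h_bar * omega
= (10 + 0.5) * 1.055e-34 * 7.9480e+13
= 10.5 * 8.3851e-21
= 8.8044e-20 J
= 0.5496 eV

0.5496


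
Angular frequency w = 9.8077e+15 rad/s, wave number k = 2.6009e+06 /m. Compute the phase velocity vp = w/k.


vp = w / k
= 9.8077e+15 / 2.6009e+06
= 3.7709e+09 m/s

3.7709e+09


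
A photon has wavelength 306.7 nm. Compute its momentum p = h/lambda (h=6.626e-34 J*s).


p = h / lambda
= 6.626e-34 / (306.7e-9)
= 6.626e-34 / 3.0670e-07
= 2.1604e-27 kg*m/s

2.1604e-27


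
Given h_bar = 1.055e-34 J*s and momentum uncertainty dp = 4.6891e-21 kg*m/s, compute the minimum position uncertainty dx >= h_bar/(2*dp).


dx = h_bar / (2 * dp)
= 1.055e-34 / (2 * 4.6891e-21)
= 1.055e-34 / 9.3782e-21
= 1.1249e-14 m

1.1249e-14


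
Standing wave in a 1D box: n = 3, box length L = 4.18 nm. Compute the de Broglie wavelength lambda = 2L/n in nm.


lambda = 2L / n
= 2 * 4.18 / 3
= 8.36 / 3
= 2.7867 nm

2.7867


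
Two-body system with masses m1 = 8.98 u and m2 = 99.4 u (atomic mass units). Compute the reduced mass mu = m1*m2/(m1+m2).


mu = m1 * m2 / (m1 + m2)
= 8.98 * 99.4 / (8.98 + 99.4)
= 892.612 / 108.38
= 8.2359 u

8.2359


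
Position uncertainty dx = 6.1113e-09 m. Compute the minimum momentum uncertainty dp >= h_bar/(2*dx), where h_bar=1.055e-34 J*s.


dp = h_bar / (2 * dx)
= 1.055e-34 / (2 * 6.1113e-09)
= 1.055e-34 / 1.2223e-08
= 8.6316e-27 kg*m/s

8.6316e-27


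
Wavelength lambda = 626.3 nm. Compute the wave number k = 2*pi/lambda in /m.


k = 2 * pi / lambda
= 6.2832 / (626.3e-9)
= 6.2832 / 6.2630e-07
= 1.0032e+07 /m

1.0032e+07


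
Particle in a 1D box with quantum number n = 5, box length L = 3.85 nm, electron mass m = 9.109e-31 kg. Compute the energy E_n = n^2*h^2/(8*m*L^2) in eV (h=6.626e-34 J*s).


E = n^2 * h^2 / (8 * m * L^2)
= 5^2 * (6.626e-34)^2 / (8 * 9.109e-31 * (3.85e-9)^2)
= 25 * 4.3904e-67 / (8 * 9.109e-31 * 1.4823e-17)
= 1.0162e-19 J
= 0.6343 eV

0.6343


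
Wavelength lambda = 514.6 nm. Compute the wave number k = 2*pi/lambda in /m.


k = 2 * pi / lambda
= 6.2832 / (514.6e-9)
= 6.2832 / 5.1460e-07
= 1.2210e+07 /m

1.2210e+07


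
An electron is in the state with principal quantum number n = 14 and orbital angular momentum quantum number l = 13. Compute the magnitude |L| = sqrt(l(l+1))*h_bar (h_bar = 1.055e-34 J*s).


L = sqrt(l*(l+1)) * h_bar
= sqrt(13 * 14) * 1.055e-34
= sqrt(182) * 1.055e-34
= 13.4907 * 1.055e-34
= 1.4233e-33 J*s

1.4233e-33


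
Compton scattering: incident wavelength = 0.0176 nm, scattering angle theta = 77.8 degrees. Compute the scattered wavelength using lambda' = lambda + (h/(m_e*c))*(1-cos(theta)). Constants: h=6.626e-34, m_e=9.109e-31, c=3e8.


Compton wavelength: h/(m_e*c) = 2.4247e-12 m
d_lambda = 2.4247e-12 * (1 - cos(77.8 deg))
= 2.4247e-12 * 0.788675
= 1.9123e-12 m = 0.001912 nm
lambda' = 0.0176 + 0.001912
= 0.019512 nm

0.019512


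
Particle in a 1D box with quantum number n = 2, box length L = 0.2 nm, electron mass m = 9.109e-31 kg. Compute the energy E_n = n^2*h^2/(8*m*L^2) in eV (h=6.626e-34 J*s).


E = n^2 * h^2 / (8 * m * L^2)
= 2^2 * (6.626e-34)^2 / (8 * 9.109e-31 * (0.2e-9)^2)
= 4 * 4.3904e-67 / (8 * 9.109e-31 * 4.0000e-20)
= 6.0248e-18 J
= 37.608 eV

37.608


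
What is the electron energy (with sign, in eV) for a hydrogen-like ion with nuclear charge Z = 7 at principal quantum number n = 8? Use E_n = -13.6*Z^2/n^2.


E_n = -13.6 * Z^2 / n^2
= -13.6 * 7^2 / 8^2
= -13.6 * 49 / 64
= -10.4125 eV

-10.4125


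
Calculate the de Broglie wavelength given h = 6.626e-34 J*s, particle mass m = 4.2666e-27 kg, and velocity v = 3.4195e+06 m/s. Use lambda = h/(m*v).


lambda = h / (m * v)
= 6.626e-34 / (4.2666e-27 * 3.4195e+06)
= 6.626e-34 / 1.4590e-20
= 4.5416e-14 m

4.5416e-14


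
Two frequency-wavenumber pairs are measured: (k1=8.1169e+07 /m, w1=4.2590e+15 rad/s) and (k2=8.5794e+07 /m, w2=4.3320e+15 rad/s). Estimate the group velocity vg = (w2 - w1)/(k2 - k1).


vg = (w2 - w1) / (k2 - k1)
= (4.3320e+15 - 4.2590e+15) / (8.5794e+07 - 8.1169e+07)
= 7.3000e+13 / 4.6250e+06
= 1.5784e+07 m/s

1.5784e+07


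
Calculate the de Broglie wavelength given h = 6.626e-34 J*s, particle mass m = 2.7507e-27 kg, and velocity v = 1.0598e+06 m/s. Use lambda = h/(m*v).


lambda = h / (m * v)
= 6.626e-34 / (2.7507e-27 * 1.0598e+06)
= 6.626e-34 / 2.9152e-21
= 2.2729e-13 m

2.2729e-13


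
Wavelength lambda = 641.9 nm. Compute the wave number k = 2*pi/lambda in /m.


k = 2 * pi / lambda
= 6.2832 / (641.9e-9)
= 6.2832 / 6.4190e-07
= 9.7884e+06 /m

9.7884e+06


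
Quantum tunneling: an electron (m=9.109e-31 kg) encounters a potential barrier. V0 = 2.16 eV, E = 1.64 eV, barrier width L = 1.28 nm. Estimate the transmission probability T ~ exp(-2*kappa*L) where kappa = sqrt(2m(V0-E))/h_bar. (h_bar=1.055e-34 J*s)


V0 - E = 0.52 eV = 8.3304e-20 J
kappa = sqrt(2 * m * (V0-E)) / h_bar
= sqrt(2 * 9.109e-31 * 8.3304e-20) / 1.055e-34
= 3.6926e+09 /m
2*kappa*L = 2 * 3.6926e+09 * 1.28e-9
= 9.453
T = exp(-9.453) = 7.845193e-05

7.845193e-05


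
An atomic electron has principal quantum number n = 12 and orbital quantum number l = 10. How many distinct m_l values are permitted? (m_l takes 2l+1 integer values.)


m_l ranges from -l to +l in integer steps
So m_l goes from -10 to +10
Count = 2l + 1 = 2*10 + 1
= 21

21


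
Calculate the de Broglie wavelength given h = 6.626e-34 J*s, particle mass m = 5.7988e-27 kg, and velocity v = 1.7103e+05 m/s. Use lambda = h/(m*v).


lambda = h / (m * v)
= 6.626e-34 / (5.7988e-27 * 1.7103e+05)
= 6.626e-34 / 9.9177e-22
= 6.6810e-13 m

6.6810e-13


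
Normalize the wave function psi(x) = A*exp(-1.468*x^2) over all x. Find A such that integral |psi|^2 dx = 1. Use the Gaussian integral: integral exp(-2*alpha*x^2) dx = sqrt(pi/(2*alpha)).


integral |psi|^2 dx = A^2 * sqrt(pi/(2*alpha)) = 1
A^2 = sqrt(2*alpha/pi)
= sqrt(2 * 1.468 / pi)
= 0.966725
A = sqrt(0.966725)
= 0.9832

0.9832


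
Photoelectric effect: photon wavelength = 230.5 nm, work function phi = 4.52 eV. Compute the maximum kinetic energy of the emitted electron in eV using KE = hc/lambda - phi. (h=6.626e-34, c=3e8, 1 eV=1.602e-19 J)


E_photon = hc / lambda
= (6.626e-34)(3e8) / (230.5e-9)
= 8.6239e-19 J
= 5.3832 eV
KE = E_photon - phi
= 5.3832 - 4.52
= 0.8632 eV

0.8632


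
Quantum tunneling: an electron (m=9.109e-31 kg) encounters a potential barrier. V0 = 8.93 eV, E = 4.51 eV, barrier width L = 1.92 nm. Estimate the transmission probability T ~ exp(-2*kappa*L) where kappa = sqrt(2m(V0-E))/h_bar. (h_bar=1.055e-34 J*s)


V0 - E = 4.42 eV = 7.0808e-19 J
kappa = sqrt(2 * m * (V0-E)) / h_bar
= sqrt(2 * 9.109e-31 * 7.0808e-19) / 1.055e-34
= 1.0766e+10 /m
2*kappa*L = 2 * 1.0766e+10 * 1.92e-9
= 41.3401
T = exp(-41.3401) = 1.112304e-18

1.112304e-18


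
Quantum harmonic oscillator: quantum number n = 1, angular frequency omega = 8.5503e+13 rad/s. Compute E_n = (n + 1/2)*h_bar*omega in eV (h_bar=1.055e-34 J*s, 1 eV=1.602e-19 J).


E = (n + 1/2) * h_bar * omega
= (1 + 0.5) * 1.055e-34 * 8.5503e+13
= 1.5 * 9.0206e-21
= 1.3531e-20 J
= 0.0845 eV

0.0845


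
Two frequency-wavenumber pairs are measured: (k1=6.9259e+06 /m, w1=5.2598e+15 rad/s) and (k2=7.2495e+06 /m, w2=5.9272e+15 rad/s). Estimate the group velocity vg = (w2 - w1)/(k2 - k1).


vg = (w2 - w1) / (k2 - k1)
= (5.9272e+15 - 5.2598e+15) / (7.2495e+06 - 6.9259e+06)
= 6.6740e+14 / 3.2360e+05
= 2.0624e+09 m/s

2.0624e+09


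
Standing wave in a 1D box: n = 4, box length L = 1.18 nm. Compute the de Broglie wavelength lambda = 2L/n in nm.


lambda = 2L / n
= 2 * 1.18 / 4
= 2.36 / 4
= 0.59 nm

0.59


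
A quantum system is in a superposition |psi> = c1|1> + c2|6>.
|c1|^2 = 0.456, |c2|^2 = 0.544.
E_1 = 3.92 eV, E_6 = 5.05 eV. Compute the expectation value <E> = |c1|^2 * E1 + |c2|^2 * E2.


<E> = |c1|^2 * E1 + |c2|^2 * E2
= 0.456 * 3.92 + 0.544 * 5.05
= 1.7875 + 2.7472
= 4.5347 eV

4.5347


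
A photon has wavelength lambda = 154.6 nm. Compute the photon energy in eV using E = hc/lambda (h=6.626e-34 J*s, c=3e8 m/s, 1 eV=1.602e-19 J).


E = hc / lambda
= (6.626e-34)(3e8) / (154.6e-9)
= 1.9878e-25 / 1.5460e-07
= 1.2858e-18 J
Converting to eV: 1.2858e-18 / 1.602e-19
= 8.026 eV

8.026


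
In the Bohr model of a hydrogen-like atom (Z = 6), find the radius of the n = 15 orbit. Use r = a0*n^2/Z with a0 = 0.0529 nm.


r = a0 * n^2 / Z
= 0.0529 * 15^2 / 6
= 0.0529 * 225 / 6
= 1.9837 nm

1.9837


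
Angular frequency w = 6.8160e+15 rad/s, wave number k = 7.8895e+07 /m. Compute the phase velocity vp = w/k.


vp = w / k
= 6.8160e+15 / 7.8895e+07
= 8.6393e+07 m/s

8.6393e+07


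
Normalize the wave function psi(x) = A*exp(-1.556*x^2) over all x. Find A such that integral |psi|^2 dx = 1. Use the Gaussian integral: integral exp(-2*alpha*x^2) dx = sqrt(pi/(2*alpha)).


integral |psi|^2 dx = A^2 * sqrt(pi/(2*alpha)) = 1
A^2 = sqrt(2*alpha/pi)
= sqrt(2 * 1.556 / pi)
= 0.995279
A = sqrt(0.995279)
= 0.9976

0.9976


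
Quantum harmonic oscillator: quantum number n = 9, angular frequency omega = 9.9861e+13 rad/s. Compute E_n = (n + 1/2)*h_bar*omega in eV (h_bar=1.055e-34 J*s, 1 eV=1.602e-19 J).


E = (n + 1/2) * h_bar * omega
= (9 + 0.5) * 1.055e-34 * 9.9861e+13
= 9.5 * 1.0535e-20
= 1.0009e-19 J
= 0.6248 eV

0.6248


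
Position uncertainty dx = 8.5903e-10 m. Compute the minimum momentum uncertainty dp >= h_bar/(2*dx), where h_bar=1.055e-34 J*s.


dp = h_bar / (2 * dx)
= 1.055e-34 / (2 * 8.5903e-10)
= 1.055e-34 / 1.7181e-09
= 6.1406e-26 kg*m/s

6.1406e-26


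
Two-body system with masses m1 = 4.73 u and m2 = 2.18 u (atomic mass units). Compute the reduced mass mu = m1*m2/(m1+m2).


mu = m1 * m2 / (m1 + m2)
= 4.73 * 2.18 / (4.73 + 2.18)
= 10.3114 / 6.91
= 1.4922 u

1.4922


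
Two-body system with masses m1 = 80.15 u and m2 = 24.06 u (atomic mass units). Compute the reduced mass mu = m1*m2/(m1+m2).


mu = m1 * m2 / (m1 + m2)
= 80.15 * 24.06 / (80.15 + 24.06)
= 1928.409 / 104.21
= 18.505 u

18.505


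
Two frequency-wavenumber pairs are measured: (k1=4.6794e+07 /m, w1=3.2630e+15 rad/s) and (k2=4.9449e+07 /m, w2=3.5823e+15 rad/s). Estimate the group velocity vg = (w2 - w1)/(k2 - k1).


vg = (w2 - w1) / (k2 - k1)
= (3.5823e+15 - 3.2630e+15) / (4.9449e+07 - 4.6794e+07)
= 3.1930e+14 / 2.6550e+06
= 1.2026e+08 m/s

1.2026e+08


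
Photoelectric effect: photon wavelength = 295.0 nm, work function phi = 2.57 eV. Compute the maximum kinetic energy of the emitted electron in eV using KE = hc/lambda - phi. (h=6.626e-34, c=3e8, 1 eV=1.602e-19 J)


E_photon = hc / lambda
= (6.626e-34)(3e8) / (295.0e-9)
= 6.7383e-19 J
= 4.2062 eV
KE = E_photon - phi
= 4.2062 - 2.57
= 1.6362 eV

1.6362


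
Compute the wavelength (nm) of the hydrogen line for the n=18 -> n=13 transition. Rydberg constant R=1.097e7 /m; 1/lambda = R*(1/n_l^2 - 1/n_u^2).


1/lambda = R * (1/n_l^2 - 1/n_u^2)
= 1.097e7 * (1/13^2 - 1/18^2)
= 1.097e7 * (0.005917 - 0.003086)
= 1.097e7 * 0.002831
= 3.1053e+04 /m
lambda = 1 / 3.1053e+04 = 32202.7818 nm

32202.7818


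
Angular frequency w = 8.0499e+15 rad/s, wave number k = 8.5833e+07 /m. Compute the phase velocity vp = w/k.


vp = w / k
= 8.0499e+15 / 8.5833e+07
= 9.3786e+07 m/s

9.3786e+07


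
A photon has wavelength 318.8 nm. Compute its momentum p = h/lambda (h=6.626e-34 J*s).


p = h / lambda
= 6.626e-34 / (318.8e-9)
= 6.626e-34 / 3.1880e-07
= 2.0784e-27 kg*m/s

2.0784e-27


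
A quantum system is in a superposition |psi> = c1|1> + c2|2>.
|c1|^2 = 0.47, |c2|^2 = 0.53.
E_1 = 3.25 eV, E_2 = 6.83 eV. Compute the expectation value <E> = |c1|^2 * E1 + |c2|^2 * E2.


<E> = |c1|^2 * E1 + |c2|^2 * E2
= 0.47 * 3.25 + 0.53 * 6.83
= 1.5275 + 3.6199
= 5.1474 eV

5.1474


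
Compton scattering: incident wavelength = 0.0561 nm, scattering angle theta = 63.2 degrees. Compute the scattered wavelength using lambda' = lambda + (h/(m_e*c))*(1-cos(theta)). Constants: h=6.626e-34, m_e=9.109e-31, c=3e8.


Compton wavelength: h/(m_e*c) = 2.4247e-12 m
d_lambda = 2.4247e-12 * (1 - cos(63.2 deg))
= 2.4247e-12 * 0.549122
= 1.3315e-12 m = 0.001331 nm
lambda' = 0.0561 + 0.001331
= 0.057431 nm

0.057431


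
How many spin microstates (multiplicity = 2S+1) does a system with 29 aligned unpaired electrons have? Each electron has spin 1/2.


Total spin S = N * (1/2) = 29 * 0.5 = 14.5
Spin multiplicity = 2S + 1
= 2 * 14.5 + 1
= 30

30


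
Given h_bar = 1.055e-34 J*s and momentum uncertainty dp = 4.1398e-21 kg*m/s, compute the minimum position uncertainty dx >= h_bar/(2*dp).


dx = h_bar / (2 * dp)
= 1.055e-34 / (2 * 4.1398e-21)
= 1.055e-34 / 8.2796e-21
= 1.2742e-14 m

1.2742e-14


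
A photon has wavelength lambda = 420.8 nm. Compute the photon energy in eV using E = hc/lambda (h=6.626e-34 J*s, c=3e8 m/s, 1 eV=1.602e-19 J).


E = hc / lambda
= (6.626e-34)(3e8) / (420.8e-9)
= 1.9878e-25 / 4.2080e-07
= 4.7239e-19 J
Converting to eV: 4.7239e-19 / 1.602e-19
= 2.9487 eV

2.9487


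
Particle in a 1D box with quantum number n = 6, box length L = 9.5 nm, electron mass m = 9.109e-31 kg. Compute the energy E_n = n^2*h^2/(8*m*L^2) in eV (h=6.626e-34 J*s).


E = n^2 * h^2 / (8 * m * L^2)
= 6^2 * (6.626e-34)^2 / (8 * 9.109e-31 * (9.5e-9)^2)
= 36 * 4.3904e-67 / (8 * 9.109e-31 * 9.0250e-17)
= 2.4032e-20 J
= 0.15 eV

0.15


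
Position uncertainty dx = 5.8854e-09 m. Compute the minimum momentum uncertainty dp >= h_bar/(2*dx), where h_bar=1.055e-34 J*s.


dp = h_bar / (2 * dx)
= 1.055e-34 / (2 * 5.8854e-09)
= 1.055e-34 / 1.1771e-08
= 8.9629e-27 kg*m/s

8.9629e-27


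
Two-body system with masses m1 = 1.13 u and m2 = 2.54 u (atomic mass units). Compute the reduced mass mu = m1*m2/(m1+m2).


mu = m1 * m2 / (m1 + m2)
= 1.13 * 2.54 / (1.13 + 2.54)
= 2.8702 / 3.67
= 0.7821 u

0.7821


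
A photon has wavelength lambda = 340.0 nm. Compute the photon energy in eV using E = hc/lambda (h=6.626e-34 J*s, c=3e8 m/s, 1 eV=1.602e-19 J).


E = hc / lambda
= (6.626e-34)(3e8) / (340.0e-9)
= 1.9878e-25 / 3.4000e-07
= 5.8465e-19 J
Converting to eV: 5.8465e-19 / 1.602e-19
= 3.6495 eV

3.6495


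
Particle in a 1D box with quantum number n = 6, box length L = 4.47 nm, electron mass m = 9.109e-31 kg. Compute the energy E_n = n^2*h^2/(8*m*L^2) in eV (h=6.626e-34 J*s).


E = n^2 * h^2 / (8 * m * L^2)
= 6^2 * (6.626e-34)^2 / (8 * 9.109e-31 * (4.47e-9)^2)
= 36 * 4.3904e-67 / (8 * 9.109e-31 * 1.9981e-17)
= 1.0855e-19 J
= 0.6776 eV

0.6776


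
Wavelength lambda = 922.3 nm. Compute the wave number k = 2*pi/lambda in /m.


k = 2 * pi / lambda
= 6.2832 / (922.3e-9)
= 6.2832 / 9.2230e-07
= 6.8125e+06 /m

6.8125e+06


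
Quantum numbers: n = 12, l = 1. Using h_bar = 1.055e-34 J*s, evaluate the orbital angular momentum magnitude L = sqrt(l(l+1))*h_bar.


L = sqrt(l*(l+1)) * h_bar
= sqrt(1 * 2) * 1.055e-34
= sqrt(2) * 1.055e-34
= 1.4142 * 1.055e-34
= 1.4920e-34 J*s

1.4920e-34


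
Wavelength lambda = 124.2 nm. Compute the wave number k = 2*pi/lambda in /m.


k = 2 * pi / lambda
= 6.2832 / (124.2e-9)
= 6.2832 / 1.2420e-07
= 5.0589e+07 /m

5.0589e+07


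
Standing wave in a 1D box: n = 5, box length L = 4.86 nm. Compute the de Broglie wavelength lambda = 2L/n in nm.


lambda = 2L / n
= 2 * 4.86 / 5
= 9.72 / 5
= 1.944 nm

1.944


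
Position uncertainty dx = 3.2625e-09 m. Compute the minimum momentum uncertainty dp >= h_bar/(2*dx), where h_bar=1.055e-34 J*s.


dp = h_bar / (2 * dx)
= 1.055e-34 / (2 * 3.2625e-09)
= 1.055e-34 / 6.5250e-09
= 1.6169e-26 kg*m/s

1.6169e-26


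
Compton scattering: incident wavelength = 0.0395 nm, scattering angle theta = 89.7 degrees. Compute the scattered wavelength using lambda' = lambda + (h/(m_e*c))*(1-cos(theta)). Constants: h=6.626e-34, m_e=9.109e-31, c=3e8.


Compton wavelength: h/(m_e*c) = 2.4247e-12 m
d_lambda = 2.4247e-12 * (1 - cos(89.7 deg))
= 2.4247e-12 * 0.994764
= 2.4120e-12 m = 0.002412 nm
lambda' = 0.0395 + 0.002412
= 0.041912 nm

0.041912


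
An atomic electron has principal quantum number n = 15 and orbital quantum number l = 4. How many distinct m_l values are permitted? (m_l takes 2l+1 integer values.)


m_l ranges from -l to +l in integer steps
So m_l goes from -4 to +4
Count = 2l + 1 = 2*4 + 1
= 9

9


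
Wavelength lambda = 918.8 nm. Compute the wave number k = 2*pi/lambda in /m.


k = 2 * pi / lambda
= 6.2832 / (918.8e-9)
= 6.2832 / 9.1880e-07
= 6.8385e+06 /m

6.8385e+06


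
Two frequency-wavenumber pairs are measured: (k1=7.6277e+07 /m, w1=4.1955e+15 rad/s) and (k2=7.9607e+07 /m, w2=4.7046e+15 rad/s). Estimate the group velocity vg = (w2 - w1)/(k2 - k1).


vg = (w2 - w1) / (k2 - k1)
= (4.7046e+15 - 4.1955e+15) / (7.9607e+07 - 7.6277e+07)
= 5.0910e+14 / 3.3300e+06
= 1.5288e+08 m/s

1.5288e+08


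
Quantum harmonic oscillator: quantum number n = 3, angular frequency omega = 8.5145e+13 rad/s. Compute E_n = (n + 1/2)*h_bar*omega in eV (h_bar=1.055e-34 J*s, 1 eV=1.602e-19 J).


E = (n + 1/2) * h_bar * omega
= (3 + 0.5) * 1.055e-34 * 8.5145e+13
= 3.5 * 8.9828e-21
= 3.1440e-20 J
= 0.1963 eV

0.1963


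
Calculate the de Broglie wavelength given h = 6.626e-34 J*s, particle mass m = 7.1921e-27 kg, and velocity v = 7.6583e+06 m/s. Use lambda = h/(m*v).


lambda = h / (m * v)
= 6.626e-34 / (7.1921e-27 * 7.6583e+06)
= 6.626e-34 / 5.5079e-20
= 1.2030e-14 m

1.2030e-14


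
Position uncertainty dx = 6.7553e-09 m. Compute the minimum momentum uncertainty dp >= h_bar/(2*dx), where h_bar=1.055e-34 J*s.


dp = h_bar / (2 * dx)
= 1.055e-34 / (2 * 6.7553e-09)
= 1.055e-34 / 1.3511e-08
= 7.8087e-27 kg*m/s

7.8087e-27


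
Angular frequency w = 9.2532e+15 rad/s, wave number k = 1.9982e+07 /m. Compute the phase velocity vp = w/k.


vp = w / k
= 9.2532e+15 / 1.9982e+07
= 4.6308e+08 m/s

4.6308e+08


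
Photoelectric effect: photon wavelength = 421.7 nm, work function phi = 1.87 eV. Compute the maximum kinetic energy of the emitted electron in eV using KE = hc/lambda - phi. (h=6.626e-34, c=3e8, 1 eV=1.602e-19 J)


E_photon = hc / lambda
= (6.626e-34)(3e8) / (421.7e-9)
= 4.7138e-19 J
= 2.9424 eV
KE = E_photon - phi
= 2.9424 - 1.87
= 1.0724 eV

1.0724


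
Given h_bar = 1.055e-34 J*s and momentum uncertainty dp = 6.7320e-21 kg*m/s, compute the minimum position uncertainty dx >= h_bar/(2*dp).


dx = h_bar / (2 * dp)
= 1.055e-34 / (2 * 6.7320e-21)
= 1.055e-34 / 1.3464e-20
= 7.8357e-15 m

7.8357e-15


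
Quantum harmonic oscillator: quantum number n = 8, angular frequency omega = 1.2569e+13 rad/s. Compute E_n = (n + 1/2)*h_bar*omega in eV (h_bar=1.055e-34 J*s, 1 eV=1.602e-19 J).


E = (n + 1/2) * h_bar * omega
= (8 + 0.5) * 1.055e-34 * 1.2569e+13
= 8.5 * 1.3260e-21
= 1.1271e-20 J
= 0.0704 eV

0.0704


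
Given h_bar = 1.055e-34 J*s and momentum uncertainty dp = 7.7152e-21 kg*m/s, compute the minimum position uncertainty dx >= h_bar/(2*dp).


dx = h_bar / (2 * dp)
= 1.055e-34 / (2 * 7.7152e-21)
= 1.055e-34 / 1.5430e-20
= 6.8372e-15 m

6.8372e-15


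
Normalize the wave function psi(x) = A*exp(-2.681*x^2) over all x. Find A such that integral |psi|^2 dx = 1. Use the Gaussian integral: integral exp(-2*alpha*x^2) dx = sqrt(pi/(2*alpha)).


integral |psi|^2 dx = A^2 * sqrt(pi/(2*alpha)) = 1
A^2 = sqrt(2*alpha/pi)
= sqrt(2 * 2.681 / pi)
= 1.306437
A = sqrt(1.306437)
= 1.143

1.143


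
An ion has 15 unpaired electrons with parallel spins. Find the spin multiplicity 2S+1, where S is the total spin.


Total spin S = N * (1/2) = 15 * 0.5 = 7.5
Spin multiplicity = 2S + 1
= 2 * 7.5 + 1
= 16

16


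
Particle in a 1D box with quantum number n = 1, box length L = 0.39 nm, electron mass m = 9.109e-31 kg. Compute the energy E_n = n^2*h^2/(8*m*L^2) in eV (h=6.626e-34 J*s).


E = n^2 * h^2 / (8 * m * L^2)
= 1^2 * (6.626e-34)^2 / (8 * 9.109e-31 * (0.39e-9)^2)
= 1 * 4.3904e-67 / (8 * 9.109e-31 * 1.5210e-19)
= 3.9611e-19 J
= 2.4726 eV

2.4726


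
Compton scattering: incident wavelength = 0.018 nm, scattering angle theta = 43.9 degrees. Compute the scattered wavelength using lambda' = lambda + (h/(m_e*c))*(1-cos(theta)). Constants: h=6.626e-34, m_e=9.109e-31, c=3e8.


Compton wavelength: h/(m_e*c) = 2.4247e-12 m
d_lambda = 2.4247e-12 * (1 - cos(43.9 deg))
= 2.4247e-12 * 0.279449
= 6.7758e-13 m = 0.000678 nm
lambda' = 0.018 + 0.000678
= 0.018678 nm

0.018678


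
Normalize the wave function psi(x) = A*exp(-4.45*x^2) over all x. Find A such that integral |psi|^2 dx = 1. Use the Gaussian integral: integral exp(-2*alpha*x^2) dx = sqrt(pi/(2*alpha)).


integral |psi|^2 dx = A^2 * sqrt(pi/(2*alpha)) = 1
A^2 = sqrt(2*alpha/pi)
= sqrt(2 * 4.45 / pi)
= 1.683139
A = sqrt(1.683139)
= 1.2974

1.2974


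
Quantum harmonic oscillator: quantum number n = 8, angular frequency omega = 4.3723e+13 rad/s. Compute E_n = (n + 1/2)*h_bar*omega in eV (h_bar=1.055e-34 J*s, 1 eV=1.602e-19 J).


E = (n + 1/2) * h_bar * omega
= (8 + 0.5) * 1.055e-34 * 4.3723e+13
= 8.5 * 4.6128e-21
= 3.9209e-20 J
= 0.2447 eV

0.2447


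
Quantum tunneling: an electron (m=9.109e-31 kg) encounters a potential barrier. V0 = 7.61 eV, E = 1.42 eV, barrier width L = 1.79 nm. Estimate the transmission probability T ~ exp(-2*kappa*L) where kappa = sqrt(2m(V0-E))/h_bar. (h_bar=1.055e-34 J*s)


V0 - E = 6.19 eV = 9.9164e-19 J
kappa = sqrt(2 * m * (V0-E)) / h_bar
= sqrt(2 * 9.109e-31 * 9.9164e-19) / 1.055e-34
= 1.2740e+10 /m
2*kappa*L = 2 * 1.2740e+10 * 1.79e-9
= 45.6097
T = exp(-45.6097) = 1.555773e-20

1.555773e-20


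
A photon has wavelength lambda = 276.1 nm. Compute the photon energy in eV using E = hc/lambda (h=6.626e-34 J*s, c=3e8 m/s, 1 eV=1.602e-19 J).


E = hc / lambda
= (6.626e-34)(3e8) / (276.1e-9)
= 1.9878e-25 / 2.7610e-07
= 7.1996e-19 J
Converting to eV: 7.1996e-19 / 1.602e-19
= 4.4941 eV

4.4941


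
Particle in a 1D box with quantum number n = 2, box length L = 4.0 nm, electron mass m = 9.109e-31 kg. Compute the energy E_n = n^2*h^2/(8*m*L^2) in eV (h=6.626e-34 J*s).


E = n^2 * h^2 / (8 * m * L^2)
= 2^2 * (6.626e-34)^2 / (8 * 9.109e-31 * (4.0e-9)^2)
= 4 * 4.3904e-67 / (8 * 9.109e-31 * 1.6000e-17)
= 1.5062e-20 J
= 0.094 eV

0.094


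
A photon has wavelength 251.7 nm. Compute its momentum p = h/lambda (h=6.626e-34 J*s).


p = h / lambda
= 6.626e-34 / (251.7e-9)
= 6.626e-34 / 2.5170e-07
= 2.6325e-27 kg*m/s

2.6325e-27


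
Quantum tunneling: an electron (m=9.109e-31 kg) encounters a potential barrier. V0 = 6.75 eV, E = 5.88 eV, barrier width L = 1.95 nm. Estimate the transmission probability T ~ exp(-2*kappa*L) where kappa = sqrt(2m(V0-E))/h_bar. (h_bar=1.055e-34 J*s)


V0 - E = 0.87 eV = 1.3937e-19 J
kappa = sqrt(2 * m * (V0-E)) / h_bar
= sqrt(2 * 9.109e-31 * 1.3937e-19) / 1.055e-34
= 4.7763e+09 /m
2*kappa*L = 2 * 4.7763e+09 * 1.95e-9
= 18.6274
T = exp(-18.6274) = 8.132082e-09

8.132082e-09


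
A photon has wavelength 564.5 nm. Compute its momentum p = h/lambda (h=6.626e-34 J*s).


p = h / lambda
= 6.626e-34 / (564.5e-9)
= 6.626e-34 / 5.6450e-07
= 1.1738e-27 kg*m/s

1.1738e-27


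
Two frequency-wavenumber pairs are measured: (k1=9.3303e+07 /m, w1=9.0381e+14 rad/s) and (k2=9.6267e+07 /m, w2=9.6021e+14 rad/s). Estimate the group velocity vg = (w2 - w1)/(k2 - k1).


vg = (w2 - w1) / (k2 - k1)
= (9.6021e+14 - 9.0381e+14) / (9.6267e+07 - 9.3303e+07)
= 5.6400e+13 / 2.9640e+06
= 1.9028e+07 m/s

1.9028e+07


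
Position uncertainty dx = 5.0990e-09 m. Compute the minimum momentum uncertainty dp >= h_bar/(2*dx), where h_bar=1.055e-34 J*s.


dp = h_bar / (2 * dx)
= 1.055e-34 / (2 * 5.0990e-09)
= 1.055e-34 / 1.0198e-08
= 1.0345e-26 kg*m/s

1.0345e-26


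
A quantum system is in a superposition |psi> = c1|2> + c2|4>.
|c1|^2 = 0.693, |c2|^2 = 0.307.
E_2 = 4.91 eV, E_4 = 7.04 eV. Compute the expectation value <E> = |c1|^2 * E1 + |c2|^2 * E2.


<E> = |c1|^2 * E1 + |c2|^2 * E2
= 0.693 * 4.91 + 0.307 * 7.04
= 3.4026 + 2.1613
= 5.5639 eV

5.5639


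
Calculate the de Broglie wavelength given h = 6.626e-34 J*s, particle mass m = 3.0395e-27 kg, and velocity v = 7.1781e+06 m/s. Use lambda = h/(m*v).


lambda = h / (m * v)
= 6.626e-34 / (3.0395e-27 * 7.1781e+06)
= 6.626e-34 / 2.1818e-20
= 3.0370e-14 m

3.0370e-14


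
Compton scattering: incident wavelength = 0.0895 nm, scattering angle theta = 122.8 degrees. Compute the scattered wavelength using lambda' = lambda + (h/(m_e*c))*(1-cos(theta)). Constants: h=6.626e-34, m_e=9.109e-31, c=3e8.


Compton wavelength: h/(m_e*c) = 2.4247e-12 m
d_lambda = 2.4247e-12 * (1 - cos(122.8 deg))
= 2.4247e-12 * 1.541708
= 3.7382e-12 m = 0.003738 nm
lambda' = 0.0895 + 0.003738
= 0.093238 nm

0.093238


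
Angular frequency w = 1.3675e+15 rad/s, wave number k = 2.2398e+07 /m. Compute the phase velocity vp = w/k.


vp = w / k
= 1.3675e+15 / 2.2398e+07
= 6.1055e+07 m/s

6.1055e+07


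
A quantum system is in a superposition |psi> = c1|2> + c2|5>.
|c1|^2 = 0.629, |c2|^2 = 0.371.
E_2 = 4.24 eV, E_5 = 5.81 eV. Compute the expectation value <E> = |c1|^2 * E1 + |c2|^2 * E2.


<E> = |c1|^2 * E1 + |c2|^2 * E2
= 0.629 * 4.24 + 0.371 * 5.81
= 2.667 + 2.1555
= 4.8225 eV

4.8225


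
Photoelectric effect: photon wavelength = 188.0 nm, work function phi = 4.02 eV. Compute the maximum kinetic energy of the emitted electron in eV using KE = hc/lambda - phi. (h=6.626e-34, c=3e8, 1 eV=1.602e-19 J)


E_photon = hc / lambda
= (6.626e-34)(3e8) / (188.0e-9)
= 1.0573e-18 J
= 6.6001 eV
KE = E_photon - phi
= 6.6001 - 4.02
= 2.5801 eV

2.5801


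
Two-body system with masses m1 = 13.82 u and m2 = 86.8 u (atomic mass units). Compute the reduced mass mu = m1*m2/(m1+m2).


mu = m1 * m2 / (m1 + m2)
= 13.82 * 86.8 / (13.82 + 86.8)
= 1199.576 / 100.62
= 11.9218 u

11.9218


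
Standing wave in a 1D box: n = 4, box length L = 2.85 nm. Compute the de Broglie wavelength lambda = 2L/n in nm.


lambda = 2L / n
= 2 * 2.85 / 4
= 5.7 / 4
= 1.425 nm

1.425


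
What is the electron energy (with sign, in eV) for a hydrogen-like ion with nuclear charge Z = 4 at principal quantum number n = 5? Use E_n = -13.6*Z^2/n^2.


E_n = -13.6 * Z^2 / n^2
= -13.6 * 4^2 / 5^2
= -13.6 * 16 / 25
= -8.704 eV

-8.704


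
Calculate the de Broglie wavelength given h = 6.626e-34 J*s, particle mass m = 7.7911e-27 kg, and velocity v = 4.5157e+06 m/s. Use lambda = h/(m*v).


lambda = h / (m * v)
= 6.626e-34 / (7.7911e-27 * 4.5157e+06)
= 6.626e-34 / 3.5182e-20
= 1.8833e-14 m

1.8833e-14


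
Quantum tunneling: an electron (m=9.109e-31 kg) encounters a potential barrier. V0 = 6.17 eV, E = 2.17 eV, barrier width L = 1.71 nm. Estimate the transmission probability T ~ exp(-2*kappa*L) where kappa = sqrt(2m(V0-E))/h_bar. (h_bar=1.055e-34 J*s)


V0 - E = 4.0 eV = 6.4080e-19 J
kappa = sqrt(2 * m * (V0-E)) / h_bar
= sqrt(2 * 9.109e-31 * 6.4080e-19) / 1.055e-34
= 1.0241e+10 /m
2*kappa*L = 2 * 1.0241e+10 * 1.71e-9
= 35.0256
T = exp(-35.0256) = 6.145921e-16

6.145921e-16


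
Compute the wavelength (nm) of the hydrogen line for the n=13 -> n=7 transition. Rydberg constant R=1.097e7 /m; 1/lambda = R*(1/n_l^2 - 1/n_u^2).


1/lambda = R * (1/n_l^2 - 1/n_u^2)
= 1.097e7 * (1/7^2 - 1/13^2)
= 1.097e7 * (0.020408 - 0.005917)
= 1.097e7 * 0.014491
= 1.5897e+05 /m
lambda = 1 / 1.5897e+05 = 6290.6411 nm

6290.6411


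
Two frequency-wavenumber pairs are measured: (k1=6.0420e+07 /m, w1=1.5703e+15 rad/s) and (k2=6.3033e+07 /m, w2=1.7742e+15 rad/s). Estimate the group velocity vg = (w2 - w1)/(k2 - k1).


vg = (w2 - w1) / (k2 - k1)
= (1.7742e+15 - 1.5703e+15) / (6.3033e+07 - 6.0420e+07)
= 2.0390e+14 / 2.6130e+06
= 7.8033e+07 m/s

7.8033e+07


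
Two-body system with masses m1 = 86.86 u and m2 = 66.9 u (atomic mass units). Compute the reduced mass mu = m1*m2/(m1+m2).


mu = m1 * m2 / (m1 + m2)
= 86.86 * 66.9 / (86.86 + 66.9)
= 5810.934 / 153.76
= 37.7922 u

37.7922


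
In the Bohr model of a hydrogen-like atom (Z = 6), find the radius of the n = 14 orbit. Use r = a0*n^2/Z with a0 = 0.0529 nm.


r = a0 * n^2 / Z
= 0.0529 * 14^2 / 6
= 0.0529 * 196 / 6
= 1.7281 nm

1.7281
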